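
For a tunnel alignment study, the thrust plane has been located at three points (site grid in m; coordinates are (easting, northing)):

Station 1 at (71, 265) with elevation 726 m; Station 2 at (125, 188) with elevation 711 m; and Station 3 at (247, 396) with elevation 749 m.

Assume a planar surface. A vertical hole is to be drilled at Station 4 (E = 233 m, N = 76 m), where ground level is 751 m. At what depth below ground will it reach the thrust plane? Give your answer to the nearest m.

Two edge vectors: Station 1→Station 2 = (54, -77, -15), Station 1→Station 3 = (176, 131, 23).
Normal n = (Station 1→Station 2) × (Station 1→Station 3) = (194, -3882, 20626).
So ∂z/∂E = −n_x/n_z = −0.00941 and ∂z/∂N = −n_y/n_z = 0.18821.
Intercept c from Station 1: 726 + 0.67 − 49.88 = 676.79.
At (233, 76): z_contact = −2.2 + 14.3 + 676.79 = 688.9 m.
Depth below ground = 751 − 688.9 = 62 m.

62 m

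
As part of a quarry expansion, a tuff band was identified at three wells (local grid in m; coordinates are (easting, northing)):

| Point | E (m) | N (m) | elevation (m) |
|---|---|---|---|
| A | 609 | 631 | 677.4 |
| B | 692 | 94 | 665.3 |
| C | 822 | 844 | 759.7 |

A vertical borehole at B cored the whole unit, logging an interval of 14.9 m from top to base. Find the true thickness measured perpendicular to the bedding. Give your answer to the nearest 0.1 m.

Two edge vectors: A→B = (83, -537, -12.1), A→C = (213, 213, 82.3).
Normal n = (A→B) × (A→C) = (-41617.8, -9408.2, 132060).
So ∂z/∂E = −n_x/n_z = 0.31514 and ∂z/∂N = −n_y/n_z = 0.07124.
|∇z| = √(a²+b²) = 0.32310, so dip δ = arctan(0.32310) = 17.91°.
True thickness = vertical thickness × cos δ = 14.9 × cos 17.91° = 14.2 m.

14.2 m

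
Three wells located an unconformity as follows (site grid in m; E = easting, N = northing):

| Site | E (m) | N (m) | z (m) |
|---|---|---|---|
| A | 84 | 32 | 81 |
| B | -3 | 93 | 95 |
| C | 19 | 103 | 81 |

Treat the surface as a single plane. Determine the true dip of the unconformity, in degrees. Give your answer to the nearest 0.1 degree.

Let the plane be z = a·E + b·N + c.
B−A: −87a + 61b = 14;  C−A: −65a + 71b = 0.
Solving gives a = −0.44937, b = −0.41139.
Gradient magnitude |∇z| = √(a² + b²) = √(0.20193 + 0.16924) = 0.60924.
True dip = arctan(0.60924) = 31.4°, dipping toward NE (azimuth ≈ 048°).

31.4°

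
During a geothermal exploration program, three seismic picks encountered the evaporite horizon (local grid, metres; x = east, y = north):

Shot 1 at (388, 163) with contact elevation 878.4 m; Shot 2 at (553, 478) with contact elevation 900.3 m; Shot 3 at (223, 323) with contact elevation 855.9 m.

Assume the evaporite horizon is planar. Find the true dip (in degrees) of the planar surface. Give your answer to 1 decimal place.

7.7°

Two edge vectors: Shot 1→Shot 2 = (165, 315, 21.9), Shot 1→Shot 3 = (-165, 160, -22.5).
Normal n = (Shot 1→Shot 2) × (Shot 1→Shot 3) = (-10591.5, 99, 78375).
So ∂z/∂x = −n_x/n_z = 0.13514 and ∂z/∂y = −n_y/n_z = −0.00126.
Gradient magnitude |∇z| = √(a² + b²) = √(0.01826 + 0.00000) = 0.13514.
True dip = arctan(0.13514) = 7.7°, dipping toward W (azimuth ≈ 271°).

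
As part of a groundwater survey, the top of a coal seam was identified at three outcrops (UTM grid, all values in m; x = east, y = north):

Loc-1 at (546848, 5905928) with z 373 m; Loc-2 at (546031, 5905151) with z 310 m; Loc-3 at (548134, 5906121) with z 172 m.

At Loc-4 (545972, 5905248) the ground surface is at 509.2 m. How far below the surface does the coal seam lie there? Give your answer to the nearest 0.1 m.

159.1 m

Let the plane be z = a·x + b·y + c.
Loc-2−Loc-1: −817a − 777b = −63;  Loc-3−Loc-1: 1286a + 193b = −201.
Solving gives a = −0.200033035, b = 0.291411827.
Then c = 373 − a·546848 − b·5905928 = −1611296.60.
At (545972, 5905248): z_contact = −109212.44 + 1720859.11 − 1611296.60 = 350.07 m.
Depth below ground = 509.2 − 350.07 = 159.1 m.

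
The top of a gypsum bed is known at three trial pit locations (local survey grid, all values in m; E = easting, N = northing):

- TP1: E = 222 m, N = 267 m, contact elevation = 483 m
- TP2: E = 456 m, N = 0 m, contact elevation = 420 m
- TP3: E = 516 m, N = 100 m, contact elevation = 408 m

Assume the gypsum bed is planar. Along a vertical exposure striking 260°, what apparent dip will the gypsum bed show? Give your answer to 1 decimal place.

Two edge vectors: TP1→TP2 = (234, -267, -63), TP1→TP3 = (294, -167, -75).
Normal n = (TP1→TP2) × (TP1→TP3) = (9504, -972, 39420).
So ∂z/∂E = −n_x/n_z = −0.24110 and ∂z/∂N = −n_y/n_z = 0.02466.
Unit vector along 260° is (sin 260°, cos 260°) = (-0.9848, -0.1736).
Slope in that direction = a·(-0.9848) + b·(-0.1736) = 0.23315.
Apparent dip = arctan|0.23315| = 13.1° (true dip is 13.6°, so apparent ≤ true as expected).

13.1°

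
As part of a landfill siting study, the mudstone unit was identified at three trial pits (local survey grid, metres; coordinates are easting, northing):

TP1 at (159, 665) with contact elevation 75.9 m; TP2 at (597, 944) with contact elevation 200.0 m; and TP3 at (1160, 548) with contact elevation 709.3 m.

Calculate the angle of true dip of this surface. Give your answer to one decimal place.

Two edge vectors: TP1→TP2 = (438, 279, 124.1), TP1→TP3 = (1001, -117, 633.4).
Normal n = (TP1→TP2) × (TP1→TP3) = (191238.3, -153205.1, -330525).
So ∂z/∂easting = −n_x/n_z = 0.57859 and ∂z/∂northing = −n_y/n_z = −0.46352.
Gradient magnitude |∇z| = √(a² + b²) = √(0.33477 + 0.21485) = 0.74136.
True dip = arctan(0.74136) = 36.6°, dipping toward NW (azimuth ≈ 309°).

36.6°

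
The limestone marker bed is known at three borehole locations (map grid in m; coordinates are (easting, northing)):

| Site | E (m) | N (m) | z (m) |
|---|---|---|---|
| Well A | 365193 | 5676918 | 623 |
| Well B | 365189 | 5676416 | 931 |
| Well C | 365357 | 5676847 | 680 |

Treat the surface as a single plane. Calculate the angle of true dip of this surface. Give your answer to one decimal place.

31.8°

Two edge vectors: Well A→Well B = (-4, -502, 308), Well A→Well C = (164, -71, 57).
Normal n = (Well A→Well B) × (Well A→Well C) = (-6746, 50740, 82612).
So ∂z/∂E = −n_x/n_z = 0.08166 and ∂z/∂N = −n_y/n_z = −0.61420.
Gradient magnitude |∇z| = √(a² + b²) = √(0.00667 + 0.37724) = 0.61960.
True dip = arctan(0.61960) = 31.8°, dipping toward N (azimuth ≈ 352°).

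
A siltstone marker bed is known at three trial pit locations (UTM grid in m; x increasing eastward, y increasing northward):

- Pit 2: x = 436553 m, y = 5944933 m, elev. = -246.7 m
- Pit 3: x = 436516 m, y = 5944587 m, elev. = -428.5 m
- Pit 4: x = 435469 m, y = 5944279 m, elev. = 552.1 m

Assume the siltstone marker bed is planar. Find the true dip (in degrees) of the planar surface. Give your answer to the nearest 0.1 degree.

Let the plane be z = a·x + b·y + c.
Pit 3−Pit 2: −37a − 346b = −181.8;  Pit 4−Pit 2: −1084a − 654b = 798.8.
Solving gives a = −1.12659, b = 0.64591.
Gradient magnitude |∇z| = √(a² + b²) = √(1.26920 + 0.41720) = 1.29861.
True dip = arctan(1.29861) = 52.4°, dipping toward ESE (azimuth ≈ 120°).

52.4°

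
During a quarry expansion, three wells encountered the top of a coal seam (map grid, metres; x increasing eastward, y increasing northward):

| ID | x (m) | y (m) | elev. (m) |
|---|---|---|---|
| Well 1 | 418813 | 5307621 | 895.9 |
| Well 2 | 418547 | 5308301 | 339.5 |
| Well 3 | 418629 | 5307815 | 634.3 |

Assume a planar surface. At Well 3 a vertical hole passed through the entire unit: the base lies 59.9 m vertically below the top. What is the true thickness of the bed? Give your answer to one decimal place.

41.3 m

Let the plane be z = a·x + b·y + c.
Well 2−Well 1: −266a + 680b = −556.4;  Well 3−Well 1: −184a + 194b = −261.6.
Solving gives a = 0.95144, b = −0.44605.
|∇z| = √(a²+b²) = 1.05081, so dip δ = arctan(1.05081) = 46.42°.
True thickness = vertical thickness × cos δ = 59.9 × cos 46.42° = 41.3 m.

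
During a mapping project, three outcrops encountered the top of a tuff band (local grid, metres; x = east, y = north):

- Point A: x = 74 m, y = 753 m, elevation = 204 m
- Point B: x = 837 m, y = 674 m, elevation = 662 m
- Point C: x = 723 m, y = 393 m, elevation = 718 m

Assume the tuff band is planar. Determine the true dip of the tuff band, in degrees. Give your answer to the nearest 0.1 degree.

35.0°

Let the plane be z = a·x + b·y + c.
Point B−Point A: 763a − 79b = 458;  Point C−Point A: 649a − 360b = 514.
Solving gives a = 0.55626, b = −0.42496.
Gradient magnitude |∇z| = √(a² + b²) = √(0.30943 + 0.18059) = 0.70001.
True dip = arctan(0.70001) = 35.0°, dipping toward NW (azimuth ≈ 307°).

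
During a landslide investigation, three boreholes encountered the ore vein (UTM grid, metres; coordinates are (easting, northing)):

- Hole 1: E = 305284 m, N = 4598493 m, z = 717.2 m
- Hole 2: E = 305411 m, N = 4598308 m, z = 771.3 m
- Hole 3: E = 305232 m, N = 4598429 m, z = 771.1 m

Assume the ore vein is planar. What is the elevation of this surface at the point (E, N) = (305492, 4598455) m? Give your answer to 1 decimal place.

661.6 m

Let the plane be z = a·E + b·N + c.
Hole 2−Hole 1: 127a − 185b = 54.1;  Hole 3−Hole 1: −52a − 64b = 53.9.
Solving gives a = −0.366751183, b = −0.544202164.
Then c = 717.2 − a·305284 − b·4598493 = 2615190.31.
At (305492, 4598455): z = −112039.6 − 2502489.2 + 2615190.31 = 661.6 m.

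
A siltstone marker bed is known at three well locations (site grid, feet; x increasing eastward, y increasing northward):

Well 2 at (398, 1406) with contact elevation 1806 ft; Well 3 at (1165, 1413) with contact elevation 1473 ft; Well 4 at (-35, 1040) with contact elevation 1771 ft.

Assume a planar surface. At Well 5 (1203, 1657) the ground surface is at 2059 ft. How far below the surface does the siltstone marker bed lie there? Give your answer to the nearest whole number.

452 ft

Let the plane be z = a·x + b·y + c.
Well 3−Well 2: 767a + 7b = −333;  Well 4−Well 2: −433a − 366b = −35.
Solving gives a = −0.43978, b = 0.61591.
Then c = 1806 − a·398 − b·1406 = 1115.06.
At (1203, 1657): z_contact = −529.1 + 1020.6 + 1115.06 = 1606.6 ft.
Depth below ground = 2059 − 1606.6 = 452 ft.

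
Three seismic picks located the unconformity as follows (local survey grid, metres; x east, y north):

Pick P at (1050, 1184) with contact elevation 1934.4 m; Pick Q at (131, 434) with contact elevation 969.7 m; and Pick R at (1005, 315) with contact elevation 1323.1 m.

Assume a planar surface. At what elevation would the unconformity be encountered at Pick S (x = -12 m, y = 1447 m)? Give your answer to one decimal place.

Let the plane be z = a·x + b·y + c.
Pick Q−Pick P: −919a − 750b = −964.7;  Pick R−Pick P: −45a − 869b = −611.3.
Solving gives a = 0.496625, b = 0.677735.
Then c = 1934.4 − a·1050 − b·1184 = 610.51.
At (-12, 1447): z = −6.0 + 980.7 + 610.51 = 1585.2 m.

1585.2 m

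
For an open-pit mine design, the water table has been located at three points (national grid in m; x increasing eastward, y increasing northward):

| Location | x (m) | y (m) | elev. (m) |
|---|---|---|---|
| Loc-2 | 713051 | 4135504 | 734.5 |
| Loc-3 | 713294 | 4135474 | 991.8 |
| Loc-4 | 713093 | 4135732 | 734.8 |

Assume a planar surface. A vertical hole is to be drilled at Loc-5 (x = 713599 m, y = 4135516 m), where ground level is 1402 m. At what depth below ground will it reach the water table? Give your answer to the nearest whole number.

Let the plane be z = a·x + b·y + c.
Loc-3−Loc-2: 243a − 30b = 257.3;  Loc-4−Loc-2: 42a + 228b = 0.3.
Solving gives a = 1.03546167, b = −0.18942715.
Then c = 734.5 − a·713051 − b·4135504 = 45774.26.
At (713599, 4135516): z_contact = 738904.4 − 783379.0 + 45774.26 = 1299.7 m.
Depth below ground = 1402 − 1299.7 = 102 m.

102 m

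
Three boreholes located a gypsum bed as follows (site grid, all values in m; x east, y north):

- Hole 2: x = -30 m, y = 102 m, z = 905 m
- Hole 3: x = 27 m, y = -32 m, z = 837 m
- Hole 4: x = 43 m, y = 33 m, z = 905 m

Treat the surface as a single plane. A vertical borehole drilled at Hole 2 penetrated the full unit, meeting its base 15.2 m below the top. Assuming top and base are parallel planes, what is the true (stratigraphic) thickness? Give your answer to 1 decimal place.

Let the plane be z = a·x + b·y + c.
Hole 3−Hole 2: 57a − 134b = −68;  Hole 4−Hole 2: 73a − 69b = 0.
Solving gives a = 0.80219, b = 0.84869.
|∇z| = √(a²+b²) = 1.16781, so dip δ = arctan(1.16781) = 49.43°.
True thickness = vertical thickness × cos δ = 15.2 × cos 49.43° = 9.9 m.

9.9 m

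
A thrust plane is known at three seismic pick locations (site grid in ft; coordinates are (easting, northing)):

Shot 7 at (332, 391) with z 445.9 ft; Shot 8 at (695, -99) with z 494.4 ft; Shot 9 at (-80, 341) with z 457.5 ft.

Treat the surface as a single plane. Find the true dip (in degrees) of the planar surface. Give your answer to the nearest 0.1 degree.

6.3°

Let the plane be z = a·E + b·N + c.
Shot 8−Shot 7: 363a − 490b = 48.5;  Shot 9−Shot 7: −412a − 50b = 11.6.
Solving gives a = −0.01481, b = −0.10995.
Gradient magnitude |∇z| = √(a² + b²) = √(0.00022 + 0.01209) = 0.11095.
True dip = arctan(0.11095) = 6.3°, dipping toward N (azimuth ≈ 008°).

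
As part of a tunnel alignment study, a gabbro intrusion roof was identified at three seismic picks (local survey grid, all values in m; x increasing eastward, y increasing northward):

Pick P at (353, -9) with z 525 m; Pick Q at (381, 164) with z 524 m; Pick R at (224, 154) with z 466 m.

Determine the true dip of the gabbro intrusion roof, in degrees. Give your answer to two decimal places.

Let the plane be z = a·x + b·y + c.
Pick Q−Pick P: 28a + 173b = −1;  Pick R−Pick P: −129a + 163b = −59.
Solving gives a = 0.37365, b = −0.06625.
Gradient magnitude |∇z| = √(a² + b²) = √(0.13961 + 0.00439) = 0.37948.
True dip = arctan(0.37948) = 20.78°, dipping toward W (azimuth ≈ 280°).

20.78°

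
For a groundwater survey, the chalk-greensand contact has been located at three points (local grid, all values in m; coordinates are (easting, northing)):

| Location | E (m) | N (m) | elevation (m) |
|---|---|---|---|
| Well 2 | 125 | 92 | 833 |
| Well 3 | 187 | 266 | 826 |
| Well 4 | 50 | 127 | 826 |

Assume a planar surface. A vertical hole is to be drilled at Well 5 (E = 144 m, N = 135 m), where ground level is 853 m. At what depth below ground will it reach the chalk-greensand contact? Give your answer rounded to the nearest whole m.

Let the plane be z = a·E + b·N + c.
Well 3−Well 2: 62a + 174b = −7;  Well 4−Well 2: −75a + 35b = −7.
Solving gives a = 0.06393, b = −0.06301.
Then c = 833 − a·125 − b·92 = 830.81.
At (144, 135): z_contact = 9.2 − 8.5 + 830.81 = 831.5 m.
Depth below ground = 853 − 831.5 = 21 m.

21 m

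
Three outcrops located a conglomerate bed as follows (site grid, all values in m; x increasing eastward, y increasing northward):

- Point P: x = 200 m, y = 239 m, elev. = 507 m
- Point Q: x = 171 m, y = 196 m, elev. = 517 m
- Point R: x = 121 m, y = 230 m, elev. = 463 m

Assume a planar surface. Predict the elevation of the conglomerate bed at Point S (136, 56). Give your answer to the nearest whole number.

Let the plane be z = a·x + b·y + c.
Point Q−Point P: −29a − 43b = 10;  Point R−Point P: −79a − 9b = −44.
Solving gives a = 0.63202, b = −0.65880.
Then c = 507 − a·200 − b·239 = 538.05.
At (136, 56): z = 86.0 − 36.9 + 538.05 = 587.1 m.

587 m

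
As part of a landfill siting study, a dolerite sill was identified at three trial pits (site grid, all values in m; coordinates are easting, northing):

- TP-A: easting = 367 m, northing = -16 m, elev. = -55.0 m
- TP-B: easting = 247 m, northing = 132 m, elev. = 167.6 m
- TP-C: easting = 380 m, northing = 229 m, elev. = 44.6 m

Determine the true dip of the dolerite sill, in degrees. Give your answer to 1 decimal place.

Let the plane be z = a·easting + b·northing + c.
TP-B−TP-A: −120a + 148b = 222.6;  TP-C−TP-A: 13a + 245b = 99.6.
Solving gives a = −1.27047, b = 0.47394.
Gradient magnitude |∇z| = √(a² + b²) = √(1.61409 + 0.22462) = 1.35599.
True dip = arctan(1.35599) = 53.6°, dipping toward ESE (azimuth ≈ 110°).

53.6°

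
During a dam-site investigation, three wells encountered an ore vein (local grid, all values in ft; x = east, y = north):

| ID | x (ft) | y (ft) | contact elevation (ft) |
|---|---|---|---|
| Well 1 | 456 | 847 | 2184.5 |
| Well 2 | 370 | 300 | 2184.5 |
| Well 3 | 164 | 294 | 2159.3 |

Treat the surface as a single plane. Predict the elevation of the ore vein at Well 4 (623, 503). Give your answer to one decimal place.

Let the plane be z = a·x + b·y + c.
Well 2−Well 1: −86a − 547b = 0;  Well 3−Well 1: −292a − 553b = −25.2.
Solving gives a = 0.12289, b = −0.01932.
Then c = 2184.5 − a·456 − b·847 = 2144.83.
At (623, 503): z = 76.6 − 9.7 + 2144.83 = 2211.7 ft.

2211.7 ft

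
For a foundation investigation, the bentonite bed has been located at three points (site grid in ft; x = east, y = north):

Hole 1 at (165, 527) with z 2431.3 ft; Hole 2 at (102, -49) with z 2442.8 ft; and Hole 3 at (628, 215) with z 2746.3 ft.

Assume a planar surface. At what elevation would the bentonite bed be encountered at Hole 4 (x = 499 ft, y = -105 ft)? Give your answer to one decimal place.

2694.3 ft

Two edge vectors: Hole 1→Hole 2 = (-63, -576, 11.5), Hole 1→Hole 3 = (463, -312, 315).
Normal n = (Hole 1→Hole 2) × (Hole 1→Hole 3) = (-177852, 25169.5, 286344).
So ∂z/∂x = −n_x/n_z = 0.62111 and ∂z/∂y = −n_y/n_z = −0.08790.
Intercept c from Hole 1: 2431.3 − 102.48 + 46.32 = 2375.14.
At (499, -105): z = 309.9 + 9.2 + 2375.14 = 2694.3 ft.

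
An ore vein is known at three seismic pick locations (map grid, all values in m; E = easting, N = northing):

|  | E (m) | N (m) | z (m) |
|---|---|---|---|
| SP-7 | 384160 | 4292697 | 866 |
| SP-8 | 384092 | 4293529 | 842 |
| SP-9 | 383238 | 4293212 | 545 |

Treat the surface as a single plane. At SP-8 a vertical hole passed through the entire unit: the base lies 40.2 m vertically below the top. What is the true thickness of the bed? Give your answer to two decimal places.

Let the plane be z = a·E + b·N + c.
SP-8−SP-7: −68a + 832b = −24;  SP-9−SP-7: −922a + 515b = −321.
Solving gives a = 0.34793, b = −0.00041.
|∇z| = √(a²+b²) = 0.34793, so dip δ = arctan(0.34793) = 19.18°.
True thickness = vertical thickness × cos δ = 40.2 × cos 19.18° = 37.97 m.

37.97 m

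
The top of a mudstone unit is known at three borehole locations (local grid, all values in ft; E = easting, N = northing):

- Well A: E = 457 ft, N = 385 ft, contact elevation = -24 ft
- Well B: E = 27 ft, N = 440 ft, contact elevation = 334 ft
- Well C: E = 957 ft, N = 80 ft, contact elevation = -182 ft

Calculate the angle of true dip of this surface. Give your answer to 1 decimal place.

55.3°

Two edge vectors: Well A→Well B = (-430, 55, 358), Well A→Well C = (500, -305, -158).
Normal n = (Well A→Well B) × (Well A→Well C) = (100500, 111060, 103650).
So ∂z/∂E = −n_x/n_z = −0.96961 and ∂z/∂N = −n_y/n_z = −1.07149.
Gradient magnitude |∇z| = √(a² + b²) = √(0.94014 + 1.14809) = 1.44507.
True dip = arctan(1.44507) = 55.3°, dipping toward NE (azimuth ≈ 042°).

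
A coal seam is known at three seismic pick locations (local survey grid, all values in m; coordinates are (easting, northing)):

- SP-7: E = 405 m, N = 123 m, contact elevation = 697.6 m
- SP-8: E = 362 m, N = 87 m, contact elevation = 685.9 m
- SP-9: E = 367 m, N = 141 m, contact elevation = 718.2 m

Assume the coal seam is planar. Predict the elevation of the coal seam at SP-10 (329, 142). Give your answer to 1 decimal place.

728.2 m

Let the plane be z = a·E + b·N + c.
SP-8−SP-7: −43a − 36b = −11.7;  SP-9−SP-7: −38a + 18b = 20.6.
Solving gives a = −0.24790, b = 0.62110.
Then c = 697.6 − a·405 − b·123 = 721.60.
At (329, 142): z = −81.6 + 88.2 + 721.60 = 728.2 m.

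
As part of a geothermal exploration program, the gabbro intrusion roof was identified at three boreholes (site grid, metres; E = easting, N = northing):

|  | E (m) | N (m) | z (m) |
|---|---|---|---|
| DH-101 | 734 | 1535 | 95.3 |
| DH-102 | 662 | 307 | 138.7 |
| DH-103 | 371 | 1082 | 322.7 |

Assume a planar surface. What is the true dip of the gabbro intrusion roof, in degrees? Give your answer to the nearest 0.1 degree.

32.1°

Let the plane be z = a·E + b·N + c.
DH-102−DH-101: −72a − 1228b = 43.4;  DH-103−DH-101: −363a − 453b = 227.4.
Solving gives a = −0.62831, b = 0.00150.
Gradient magnitude |∇z| = √(a² + b²) = √(0.39478 + 0.00000) = 0.62832.
True dip = arctan(0.62832) = 32.1°, dipping toward E (azimuth ≈ 090°).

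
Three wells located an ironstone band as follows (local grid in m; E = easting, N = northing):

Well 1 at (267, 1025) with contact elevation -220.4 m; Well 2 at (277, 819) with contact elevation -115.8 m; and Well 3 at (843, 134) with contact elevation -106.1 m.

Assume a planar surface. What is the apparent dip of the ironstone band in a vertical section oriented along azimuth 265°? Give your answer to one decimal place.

34.2°

Let the plane be z = a·E + b·N + c.
Well 2−Well 1: 10a − 206b = 104.6;  Well 3−Well 1: 576a − 891b = 114.3.
Solving gives a = −0.63467, b = −0.53858.
Unit vector along 265° is (sin 265°, cos 265°) = (-0.9962, -0.0872).
Slope in that direction = a·(-0.9962) + b·(-0.0872) = 0.67920.
Apparent dip = arctan|0.67920| = 34.2° (true dip is 39.8°, so apparent ≤ true as expected).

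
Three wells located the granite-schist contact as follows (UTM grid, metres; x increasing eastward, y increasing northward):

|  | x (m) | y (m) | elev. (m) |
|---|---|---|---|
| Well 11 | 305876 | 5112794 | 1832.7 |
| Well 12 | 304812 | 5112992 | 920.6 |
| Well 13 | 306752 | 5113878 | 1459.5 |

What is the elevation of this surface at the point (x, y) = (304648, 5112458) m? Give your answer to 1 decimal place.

Let the plane be z = a·x + b·y + c.
Well 12−Well 11: −1064a + 198b = −912.1;  Well 13−Well 11: 876a + 1084b = −373.2.
Solving gives a = 0.689483157, b = −0.901464248.
Then c = 1832.7 − a·305876 − b·5112794 = 4399937.35.
At (304648, 5112458): z = 210049.7 − 4608698.1 + 4399937.35 = 1288.9 m.

1288.9 m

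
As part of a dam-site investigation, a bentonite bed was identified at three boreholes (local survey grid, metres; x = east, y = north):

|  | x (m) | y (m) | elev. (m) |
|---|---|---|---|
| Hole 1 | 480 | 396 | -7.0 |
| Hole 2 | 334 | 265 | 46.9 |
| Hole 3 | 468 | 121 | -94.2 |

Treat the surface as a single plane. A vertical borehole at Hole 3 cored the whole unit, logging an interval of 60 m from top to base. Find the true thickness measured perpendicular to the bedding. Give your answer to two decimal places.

47.69 m

Let the plane be z = a·x + b·y + c.
Hole 2−Hole 1: −146a − 131b = 53.9;  Hole 3−Hole 1: −12a − 275b = −87.2.
Solving gives a = −0.68033, b = 0.34678.
|∇z| = √(a²+b²) = 0.76361, so dip δ = arctan(0.76361) = 37.37°.
True thickness = vertical thickness × cos δ = 60 × cos 37.37° = 47.69 m.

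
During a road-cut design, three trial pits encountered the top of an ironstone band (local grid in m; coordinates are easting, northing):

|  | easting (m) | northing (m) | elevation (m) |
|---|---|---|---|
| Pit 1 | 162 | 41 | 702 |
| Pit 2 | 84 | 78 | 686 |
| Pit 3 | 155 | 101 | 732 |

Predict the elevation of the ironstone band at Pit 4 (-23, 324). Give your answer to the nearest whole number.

772 m

Two edge vectors: Pit 1→Pit 2 = (-78, 37, -16), Pit 1→Pit 3 = (-7, 60, 30).
Normal n = (Pit 1→Pit 2) × (Pit 1→Pit 3) = (2070, 2452, -4421).
So ∂z/∂easting = −n_x/n_z = 0.46822 and ∂z/∂northing = −n_y/n_z = 0.55463.
Intercept c from Pit 1: 702 − 75.85 − 22.74 = 603.41.
At (-23, 324): z = −10.8 + 179.7 + 603.41 = 772.3 m.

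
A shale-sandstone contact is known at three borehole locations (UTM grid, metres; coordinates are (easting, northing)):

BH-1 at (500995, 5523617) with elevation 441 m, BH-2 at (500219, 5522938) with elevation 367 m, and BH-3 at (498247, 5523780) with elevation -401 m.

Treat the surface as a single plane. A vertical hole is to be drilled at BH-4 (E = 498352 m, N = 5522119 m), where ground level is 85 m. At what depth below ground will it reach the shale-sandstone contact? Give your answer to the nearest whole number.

80 m

Let the plane be z = a·E + b·N + c.
BH-2−BH-1: −776a − 679b = −74;  BH-3−BH-1: −2748a + 163b = −842.
Solving gives a = 0.29300635, b = −0.22588061.
Then c = 441 − a·500995 − b·5523617 = 1101324.23.
At (498352, 5522119): z_contact = 146020.3 − 1247339.6 + 1101324.23 = 5.0 m.
Depth below ground = 85 − 5.0 = 80 m.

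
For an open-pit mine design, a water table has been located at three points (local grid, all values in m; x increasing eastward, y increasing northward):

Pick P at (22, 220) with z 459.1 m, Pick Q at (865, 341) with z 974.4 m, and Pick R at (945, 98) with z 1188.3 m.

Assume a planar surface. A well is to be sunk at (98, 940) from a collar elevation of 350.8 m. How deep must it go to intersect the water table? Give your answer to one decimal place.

305.0 m

Let the plane be z = a·x + b·y + c.
Pick Q−Pick P: 843a + 121b = 515.3;  Pick R−Pick P: 923a − 122b = 729.2.
Solving gives a = 0.70433, b = −0.64837.
Then c = 459.1 − a·22 − b·220 = 586.25.
At (98, 940): z_contact = 69.02 − 609.47 + 586.25 = 45.80 m.
Depth below ground = 350.8 − 45.80 = 305.0 m.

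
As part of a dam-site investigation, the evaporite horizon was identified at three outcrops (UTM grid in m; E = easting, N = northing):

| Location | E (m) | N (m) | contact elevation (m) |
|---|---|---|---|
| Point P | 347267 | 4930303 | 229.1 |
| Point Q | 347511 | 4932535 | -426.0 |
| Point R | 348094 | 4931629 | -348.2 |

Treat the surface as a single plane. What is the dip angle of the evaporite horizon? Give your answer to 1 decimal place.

Let the plane be z = a·E + b·N + c.
Point Q−Point P: 244a + 2232b = −655.1;  Point R−Point P: 827a + 1326b = −577.3.
Solving gives a = −0.27581, b = −0.26335.
Gradient magnitude |∇z| = √(a² + b²) = √(0.07607 + 0.06935) = 0.38135.
True dip = arctan(0.38135) = 20.9°, dipping toward NE (azimuth ≈ 046°).

20.9°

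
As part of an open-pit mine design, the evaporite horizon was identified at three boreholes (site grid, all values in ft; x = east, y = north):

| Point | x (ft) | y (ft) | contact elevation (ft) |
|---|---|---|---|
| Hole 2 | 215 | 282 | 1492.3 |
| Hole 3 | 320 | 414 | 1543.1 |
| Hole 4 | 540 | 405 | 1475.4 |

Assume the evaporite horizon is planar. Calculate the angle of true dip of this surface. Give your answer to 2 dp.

33.91°

Let the plane be z = a·x + b·y + c.
Hole 3−Hole 2: 105a + 132b = 50.8;  Hole 4−Hole 2: 325a + 123b = −16.9.
Solving gives a = −0.28278, b = 0.60979.
Gradient magnitude |∇z| = √(a² + b²) = √(0.07997 + 0.37184) = 0.67217.
True dip = arctan(0.67217) = 33.91°, dipping toward SSE (azimuth ≈ 155°).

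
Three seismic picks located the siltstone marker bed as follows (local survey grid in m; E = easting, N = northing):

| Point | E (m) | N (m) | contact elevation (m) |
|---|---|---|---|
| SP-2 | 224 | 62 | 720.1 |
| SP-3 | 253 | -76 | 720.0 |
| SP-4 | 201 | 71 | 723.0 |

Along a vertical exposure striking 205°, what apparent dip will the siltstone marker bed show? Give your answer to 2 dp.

Let the plane be z = a·E + b·N + c.
SP-3−SP-2: 29a − 138b = −0.1;  SP-4−SP-2: −23a + 9b = 2.9.
Solving gives a = −0.13708, b = −0.02808.
Unit vector along 205° is (sin 205°, cos 205°) = (-0.4226, -0.9063).
Slope in that direction = a·(-0.4226) + b·(-0.9063) = 0.08338.
Apparent dip = arctan|0.08338| = 4.77° (true dip is 8.0°, so apparent ≤ true as expected).

4.77°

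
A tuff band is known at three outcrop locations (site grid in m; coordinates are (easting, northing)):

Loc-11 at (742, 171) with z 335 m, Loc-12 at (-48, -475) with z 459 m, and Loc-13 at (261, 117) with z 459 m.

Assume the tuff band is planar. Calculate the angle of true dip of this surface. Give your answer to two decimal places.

17.17°

Two edge vectors: Loc-11→Loc-12 = (-790, -646, 124), Loc-11→Loc-13 = (-481, -54, 124).
Normal n = (Loc-11→Loc-12) × (Loc-11→Loc-13) = (-73408, 38316, -268066).
So ∂z/∂E = −n_x/n_z = −0.27384 and ∂z/∂N = −n_y/n_z = 0.14293.
Gradient magnitude |∇z| = √(a² + b²) = √(0.07499 + 0.02043) = 0.30890.
True dip = arctan(0.30890) = 17.17°, dipping toward ESE (azimuth ≈ 118°).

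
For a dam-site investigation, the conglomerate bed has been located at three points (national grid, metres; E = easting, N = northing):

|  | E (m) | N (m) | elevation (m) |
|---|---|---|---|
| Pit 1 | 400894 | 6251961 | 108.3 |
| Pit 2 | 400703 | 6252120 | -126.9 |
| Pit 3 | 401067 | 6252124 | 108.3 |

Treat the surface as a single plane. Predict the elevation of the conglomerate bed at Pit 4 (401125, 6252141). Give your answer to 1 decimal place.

134.4 m

Let the plane be z = a·E + b·N + c.
Pit 2−Pit 1: −191a + 159b = −235.2;  Pit 3−Pit 1: 173a + 163b = 0.
Solving gives a = 0.653778990, b = −0.693888131.
Then c = 108.3 − a·400894 − b·6251961 = 4076173.76.
At (401125, 6252141): z = 262247.1 − 4338286.4 + 4076173.76 = 134.4 m.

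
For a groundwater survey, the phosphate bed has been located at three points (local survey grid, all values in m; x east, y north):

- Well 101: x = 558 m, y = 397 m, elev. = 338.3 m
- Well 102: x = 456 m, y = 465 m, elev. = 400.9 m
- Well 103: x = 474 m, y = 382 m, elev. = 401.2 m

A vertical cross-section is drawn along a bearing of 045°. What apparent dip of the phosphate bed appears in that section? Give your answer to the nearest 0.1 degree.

31.9°

Two edge vectors: Well 101→Well 102 = (-102, 68, 62.6), Well 101→Well 103 = (-84, -15, 62.9).
Normal n = (Well 101→Well 102) × (Well 101→Well 103) = (5216.2, 1157.4, 7242).
So ∂z/∂x = −n_x/n_z = −0.72027 and ∂z/∂y = −n_y/n_z = −0.15982.
Unit vector along 045° is (sin 45°, cos 45°) = (0.7071, 0.7071).
Slope in that direction = a·(0.7071) + b·(0.7071) = −0.62232.
Apparent dip = arctan|0.62232| = 31.9° (true dip is 36.4°, so apparent ≤ true as expected).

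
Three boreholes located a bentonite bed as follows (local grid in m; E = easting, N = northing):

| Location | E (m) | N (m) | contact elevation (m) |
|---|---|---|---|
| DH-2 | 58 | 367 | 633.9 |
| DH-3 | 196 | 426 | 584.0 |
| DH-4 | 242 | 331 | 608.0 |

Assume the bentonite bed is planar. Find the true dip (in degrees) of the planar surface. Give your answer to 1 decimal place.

22.4°

Two edge vectors: DH-2→DH-3 = (138, 59, -49.9), DH-2→DH-4 = (184, -36, -25.9).
Normal n = (DH-2→DH-3) × (DH-2→DH-4) = (-3324.5, -5607.4, -15824).
So ∂z/∂E = −n_x/n_z = −0.21009 and ∂z/∂N = −n_y/n_z = −0.35436.
Gradient magnitude |∇z| = √(a² + b²) = √(0.04414 + 0.12557) = 0.41196.
True dip = arctan(0.41196) = 22.4°, dipping toward NNE (azimuth ≈ 031°).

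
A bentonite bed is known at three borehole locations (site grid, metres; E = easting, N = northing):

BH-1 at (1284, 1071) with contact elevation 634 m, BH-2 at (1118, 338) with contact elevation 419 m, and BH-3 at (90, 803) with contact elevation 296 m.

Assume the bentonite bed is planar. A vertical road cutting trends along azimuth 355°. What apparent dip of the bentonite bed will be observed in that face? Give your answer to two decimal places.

Two edge vectors: BH-1→BH-2 = (-166, -733, -215), BH-1→BH-3 = (-1194, -268, -338).
Normal n = (BH-1→BH-2) × (BH-1→BH-3) = (190134, 200602, -830714).
So ∂z/∂E = −n_x/n_z = 0.22888 and ∂z/∂N = −n_y/n_z = 0.24148.
Unit vector along 355° is (sin 355°, cos 355°) = (-0.0872, 0.9962).
Slope in that direction = a·(-0.0872) + b·(0.9962) = 0.22061.
Apparent dip = arctan|0.22061| = 12.44° (true dip is 18.4°, so apparent ≤ true as expected).

12.44°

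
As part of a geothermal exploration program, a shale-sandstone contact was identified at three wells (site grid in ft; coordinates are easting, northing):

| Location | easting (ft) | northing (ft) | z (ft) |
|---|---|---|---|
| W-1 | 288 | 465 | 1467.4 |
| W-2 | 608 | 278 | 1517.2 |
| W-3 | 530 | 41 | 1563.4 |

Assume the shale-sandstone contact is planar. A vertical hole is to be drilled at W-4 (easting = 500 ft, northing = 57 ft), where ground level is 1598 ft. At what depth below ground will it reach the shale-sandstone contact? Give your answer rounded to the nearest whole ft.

39 ft

Let the plane be z = a·easting + b·northing + c.
W-2−W-1: 320a − 187b = 49.8;  W-3−W-1: 242a − 424b = 96.
Solving gives a = 0.03498, b = −0.20645.
Then c = 1467.4 − a·288 − b·465 = 1553.32.
At (500, 57): z_contact = 17.5 − 11.8 + 1553.32 = 1559.0 ft.
Depth below ground = 1598 − 1559.0 = 39 ft.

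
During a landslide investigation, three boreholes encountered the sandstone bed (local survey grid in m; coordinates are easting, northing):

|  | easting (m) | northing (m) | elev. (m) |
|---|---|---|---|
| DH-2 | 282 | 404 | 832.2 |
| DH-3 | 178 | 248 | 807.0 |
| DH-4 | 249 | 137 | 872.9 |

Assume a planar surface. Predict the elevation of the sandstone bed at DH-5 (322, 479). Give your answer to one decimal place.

838.5 m

Let the plane be z = a·easting + b·northing + c.
DH-3−DH-2: −104a − 156b = −25.2;  DH-4−DH-2: −33a − 267b = 40.7.
Solving gives a = 0.57814, b = −0.22389.
Then c = 832.2 − a·282 − b·404 = 759.62.
At (322, 479): z = 186.2 − 107.2 + 759.62 = 838.5 m.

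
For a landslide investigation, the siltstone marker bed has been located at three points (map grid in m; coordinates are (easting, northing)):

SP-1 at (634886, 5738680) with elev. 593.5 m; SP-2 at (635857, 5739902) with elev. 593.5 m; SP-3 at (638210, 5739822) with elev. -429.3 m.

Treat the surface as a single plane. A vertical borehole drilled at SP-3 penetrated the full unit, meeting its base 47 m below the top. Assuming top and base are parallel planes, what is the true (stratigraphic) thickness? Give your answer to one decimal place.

41.3 m

Two edge vectors: SP-1→SP-2 = (971, 1222, 0), SP-1→SP-3 = (3324, 1142, -1022.8).
Normal n = (SP-1→SP-2) × (SP-1→SP-3) = (-1249861.6, 993138.8, -2953046).
So ∂z/∂E = −n_x/n_z = −0.42324 and ∂z/∂N = −n_y/n_z = 0.33631.
|∇z| = √(a²+b²) = 0.54059, so dip δ = arctan(0.54059) = 28.40°.
True thickness = vertical thickness × cos δ = 47 × cos 28.40° = 41.3 m.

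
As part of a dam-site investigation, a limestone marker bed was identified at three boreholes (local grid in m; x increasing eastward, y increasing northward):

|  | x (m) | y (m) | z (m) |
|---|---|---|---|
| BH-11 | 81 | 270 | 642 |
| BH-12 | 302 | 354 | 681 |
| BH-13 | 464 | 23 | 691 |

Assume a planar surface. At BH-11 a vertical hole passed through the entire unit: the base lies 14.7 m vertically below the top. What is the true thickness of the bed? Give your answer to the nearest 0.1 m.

14.5 m

Two edge vectors: BH-11→BH-12 = (221, 84, 39), BH-11→BH-13 = (383, -247, 49).
Normal n = (BH-11→BH-12) × (BH-11→BH-13) = (13749, 4108, -86759).
So ∂z/∂x = −n_x/n_z = 0.15847 and ∂z/∂y = −n_y/n_z = 0.04735.
|∇z| = √(a²+b²) = 0.16540, so dip δ = arctan(0.16540) = 9.39°.
True thickness = vertical thickness × cos δ = 14.7 × cos 9.39° = 14.5 m.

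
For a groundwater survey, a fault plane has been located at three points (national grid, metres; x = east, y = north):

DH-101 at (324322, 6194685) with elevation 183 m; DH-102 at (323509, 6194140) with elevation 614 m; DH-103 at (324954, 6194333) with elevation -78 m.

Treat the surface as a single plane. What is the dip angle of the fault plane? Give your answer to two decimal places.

Two edge vectors: DH-101→DH-102 = (-813, -545, 431), DH-101→DH-103 = (632, -352, -261).
Normal n = (DH-101→DH-102) × (DH-101→DH-103) = (293957, 60199, 630616).
So ∂z/∂x = −n_x/n_z = −0.46614 and ∂z/∂y = −n_y/n_z = −0.09546.
Gradient magnitude |∇z| = √(a² + b²) = √(0.21729 + 0.00911) = 0.47582.
True dip = arctan(0.47582) = 25.45°, dipping toward ENE (azimuth ≈ 078°).

25.45°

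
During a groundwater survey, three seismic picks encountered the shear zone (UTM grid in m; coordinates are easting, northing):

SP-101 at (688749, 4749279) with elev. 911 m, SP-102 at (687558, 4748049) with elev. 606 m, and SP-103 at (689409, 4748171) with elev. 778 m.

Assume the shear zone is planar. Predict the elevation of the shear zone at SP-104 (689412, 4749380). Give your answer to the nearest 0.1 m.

Let the plane be z = a·easting + b·northing + c.
SP-102−SP-101: −1191a − 1230b = −305;  SP-103−SP-101: 660a − 1108b = −133.
Solving gives a = 0.081799620, b = 0.168761506.
Then c = 911 − a·688749 − b·4749279 = −856923.88.
At (689412, 4749380): z = 56393.6 + 801512.5 − 856923.88 = 982.3 m.

982.3 m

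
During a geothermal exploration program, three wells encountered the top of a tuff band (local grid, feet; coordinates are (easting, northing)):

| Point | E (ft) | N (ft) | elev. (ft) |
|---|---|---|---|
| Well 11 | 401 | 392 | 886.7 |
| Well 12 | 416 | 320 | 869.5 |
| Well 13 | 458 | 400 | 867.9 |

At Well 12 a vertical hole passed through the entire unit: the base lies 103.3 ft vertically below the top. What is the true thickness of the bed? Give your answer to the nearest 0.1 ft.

96.2 ft

Let the plane be z = a·E + b·N + c.
Well 12−Well 11: 15a − 72b = −17.2;  Well 13−Well 11: 57a + 8b = −18.8.
Solving gives a = −0.35303, b = 0.16534.
|∇z| = √(a²+b²) = 0.38983, so dip δ = arctan(0.38983) = 21.30°.
True thickness = vertical thickness × cos δ = 103.3 × cos 21.30° = 96.2 ft.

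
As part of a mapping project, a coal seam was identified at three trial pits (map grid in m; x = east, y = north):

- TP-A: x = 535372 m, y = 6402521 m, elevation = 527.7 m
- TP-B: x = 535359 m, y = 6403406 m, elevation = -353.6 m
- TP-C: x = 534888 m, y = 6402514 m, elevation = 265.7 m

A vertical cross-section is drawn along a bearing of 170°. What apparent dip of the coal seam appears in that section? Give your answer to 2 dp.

46.91°

Two edge vectors: TP-A→TP-B = (-13, 885, -881.3), TP-A→TP-C = (-484, -7, -262).
Normal n = (TP-A→TP-B) × (TP-A→TP-C) = (-238039.1, 423143.2, 428431).
So ∂z/∂x = −n_x/n_z = 0.55561 and ∂z/∂y = −n_y/n_z = −0.98766.
Unit vector along 170° is (sin 170°, cos 170°) = (0.1736, -0.9848).
Slope in that direction = a·(0.1736) + b·(-0.9848) = 1.06913.
Apparent dip = arctan|1.06913| = 46.91° (true dip is 48.6°, so apparent ≤ true as expected).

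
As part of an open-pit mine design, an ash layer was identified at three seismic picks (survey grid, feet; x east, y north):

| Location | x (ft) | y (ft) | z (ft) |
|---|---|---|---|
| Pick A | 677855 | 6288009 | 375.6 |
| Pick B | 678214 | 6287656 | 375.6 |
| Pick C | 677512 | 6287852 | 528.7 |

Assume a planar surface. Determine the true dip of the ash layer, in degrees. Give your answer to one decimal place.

Let the plane be z = a·x + b·y + c.
Pick B−Pick A: 359a − 353b = 0;  Pick C−Pick A: −343a − 157b = 153.1.
Solving gives a = −0.30457, b = −0.30975.
Gradient magnitude |∇z| = √(a² + b²) = √(0.09277 + 0.09595) = 0.43441.
True dip = arctan(0.43441) = 23.5°, dipping toward NE (azimuth ≈ 045°).

23.5°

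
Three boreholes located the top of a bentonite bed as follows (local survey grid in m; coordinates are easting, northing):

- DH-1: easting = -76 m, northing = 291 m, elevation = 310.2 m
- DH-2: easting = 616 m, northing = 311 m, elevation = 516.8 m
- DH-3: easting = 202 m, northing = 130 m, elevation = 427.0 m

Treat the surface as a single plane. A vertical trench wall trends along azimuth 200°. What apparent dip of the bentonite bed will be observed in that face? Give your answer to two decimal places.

4.79°

Two edge vectors: DH-1→DH-2 = (692, 20, 206.6), DH-1→DH-3 = (278, -161, 116.8).
Normal n = (DH-1→DH-2) × (DH-1→DH-3) = (35598.6, -23390.8, -116972).
So ∂z/∂easting = −n_x/n_z = 0.30433 and ∂z/∂northing = −n_y/n_z = −0.19997.
Unit vector along 200° is (sin 200°, cos 200°) = (-0.3420, -0.9397).
Slope in that direction = a·(-0.3420) + b·(-0.9397) = 0.08382.
Apparent dip = arctan|0.08382| = 4.79° (true dip is 20.0°, so apparent ≤ true as expected).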